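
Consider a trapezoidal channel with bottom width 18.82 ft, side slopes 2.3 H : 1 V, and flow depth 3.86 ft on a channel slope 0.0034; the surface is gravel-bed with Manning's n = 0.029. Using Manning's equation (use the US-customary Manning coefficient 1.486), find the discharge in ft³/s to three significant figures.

635 ft³/s

A = (b + z·y)·y = (18.82 + 2.3×3.86)×3.86 = 106.9 ft²
P = b + 2y√(1+z²) = 18.82 + 2×3.86×√(1+2.3²) = 38.18 ft
R = A/P = 106.9/38.18 = 2.800 ft
Q = (1.486/n)·A·R^(2/3)·S^(1/2) = (1.486/0.029) × 106.9 × 2.800^(2/3) × 0.0034^(1/2) = 634.6 ft³/s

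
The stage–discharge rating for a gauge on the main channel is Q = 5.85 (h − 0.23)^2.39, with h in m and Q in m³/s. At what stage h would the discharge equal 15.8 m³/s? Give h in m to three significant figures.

1.75 m

h − h₀ = (Q/C)^(1/b) = (15.8/5.85)^(1/2.39) = 1.515 m
h = 0.23 + 1.515 = 1.745 m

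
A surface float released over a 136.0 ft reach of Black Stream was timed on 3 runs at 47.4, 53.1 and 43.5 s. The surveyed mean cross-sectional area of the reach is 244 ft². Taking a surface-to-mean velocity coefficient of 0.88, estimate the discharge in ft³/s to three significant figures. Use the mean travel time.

t̄ = (47.4 + 53.1 + 43.5) / 3 = 48 s
v_surface = L / t̄ = 136.0 / 48 = 2.833 ft/s
v_mean = 0.88 × 2.833 = 2.493 ft/s
Q = A × v_mean = 244 × 2.493 = 608.4 ft³/s

608 ft³/s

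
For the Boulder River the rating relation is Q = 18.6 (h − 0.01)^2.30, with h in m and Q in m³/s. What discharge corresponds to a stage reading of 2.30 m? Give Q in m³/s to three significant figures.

125 m³/s

Q = 18.6 × (2.30 − 0.01)^2.30 = 18.6 × 2.29^2.30 = 125.1 m³/s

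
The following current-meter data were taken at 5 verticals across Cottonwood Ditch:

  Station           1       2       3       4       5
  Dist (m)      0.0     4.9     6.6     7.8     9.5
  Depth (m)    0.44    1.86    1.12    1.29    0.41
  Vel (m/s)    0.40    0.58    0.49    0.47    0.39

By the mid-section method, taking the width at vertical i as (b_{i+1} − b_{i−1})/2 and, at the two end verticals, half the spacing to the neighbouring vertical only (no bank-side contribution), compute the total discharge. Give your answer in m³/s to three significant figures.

w_1 = (4.9 − 0.0)/2 = 2.45 m; q_1 = 0.40 × 0.44 × 2.45 = 0.4312 m³/s
w_2 = (6.6 − 0.0)/2 = 3.3 m; q_2 = 0.58 × 1.86 × 3.3 = 3.560 m³/s
w_3 = (7.8 − 4.9)/2 = 1.45 m; q_3 = 0.49 × 1.12 × 1.45 = 0.7958 m³/s
w_4 = (9.5 − 6.6)/2 = 1.45 m; q_4 = 0.47 × 1.29 × 1.45 = 0.8791 m³/s
w_5 = (9.5 − 7.8)/2 = 0.85 m; q_5 = 0.39 × 0.41 × 0.85 = 0.1359 m³/s
Q = Σ qᵢ = 5.802 m³/s

5.80 m³/s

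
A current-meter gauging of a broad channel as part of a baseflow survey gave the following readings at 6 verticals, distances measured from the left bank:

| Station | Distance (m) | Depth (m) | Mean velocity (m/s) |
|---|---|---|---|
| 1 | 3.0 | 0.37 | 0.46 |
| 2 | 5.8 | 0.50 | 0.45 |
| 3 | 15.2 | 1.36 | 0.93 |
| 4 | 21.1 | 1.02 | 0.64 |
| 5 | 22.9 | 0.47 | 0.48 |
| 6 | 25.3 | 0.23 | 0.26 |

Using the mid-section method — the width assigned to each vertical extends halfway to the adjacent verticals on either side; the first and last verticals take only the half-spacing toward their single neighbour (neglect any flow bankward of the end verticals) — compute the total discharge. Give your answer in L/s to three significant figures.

14300 L/s

w_1 = (5.8 − 3.0)/2 = 1.4 m; q_1 = 0.46 × 0.37 × 1.4 = 0.2383 m³/s
w_2 = (15.2 − 3.0)/2 = 6.1 m; q_2 = 0.45 × 0.50 × 6.1 = 1.373 m³/s
w_3 = (21.1 − 5.8)/2 = 7.65 m; q_3 = 0.93 × 1.36 × 7.65 = 9.676 m³/s
w_4 = (22.9 − 15.2)/2 = 3.85 m; q_4 = 0.64 × 1.02 × 3.85 = 2.513 m³/s
w_5 = (25.3 − 21.1)/2 = 2.1 m; q_5 = 0.48 × 0.47 × 2.1 = 0.4738 m³/s
w_6 = (25.3 − 22.9)/2 = 1.2 m; q_6 = 0.26 × 0.23 × 1.2 = 0.07176 m³/s
Q = Σ qᵢ = 14.35 m³/s
= 14.35 × 1000 = 14350 L/s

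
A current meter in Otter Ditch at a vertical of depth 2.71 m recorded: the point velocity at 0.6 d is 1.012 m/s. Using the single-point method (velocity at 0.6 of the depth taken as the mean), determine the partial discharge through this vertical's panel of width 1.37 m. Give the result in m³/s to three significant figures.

v̄ = v₀.₆ = 1.012 m/s
q = v̄ × d × w = 1.012 × 2.71 × 1.37 = 3.757 m³/s

3.76 m³/s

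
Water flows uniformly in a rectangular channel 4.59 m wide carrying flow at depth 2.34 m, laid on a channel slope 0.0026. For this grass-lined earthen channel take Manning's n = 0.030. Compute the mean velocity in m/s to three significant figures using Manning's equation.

A = b·y = 4.59 × 2.34 = 10.74 m²
P = b + 2y = 4.59 + 2×2.34 = 9.270 m
R = A/P = 10.74/9.270 = 1.159 m
Q = (1/n)·A·R^(2/3)·S^(1/2) = (1/0.030) × 10.74 × 1.159^(2/3) × 0.0026^(1/2) = 20.14 m³/s
V = Q/A = 20.14/10.74 = 1.875 m/s

1.87 m/s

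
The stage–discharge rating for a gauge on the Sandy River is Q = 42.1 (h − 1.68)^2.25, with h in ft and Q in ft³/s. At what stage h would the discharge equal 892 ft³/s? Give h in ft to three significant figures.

h − h₀ = (Q/C)^(1/b) = (892/42.1)^(1/2.25) = 3.885 ft
h = 1.68 + 3.885 = 5.565 ft

5.56 ft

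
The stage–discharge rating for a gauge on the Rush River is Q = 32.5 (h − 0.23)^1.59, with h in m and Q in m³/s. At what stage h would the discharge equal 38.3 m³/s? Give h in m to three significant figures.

h − h₀ = (Q/C)^(1/b) = (38.3/32.5)^(1/1.59) = 1.109 m
h = 0.23 + 1.109 = 1.339 m

1.34 m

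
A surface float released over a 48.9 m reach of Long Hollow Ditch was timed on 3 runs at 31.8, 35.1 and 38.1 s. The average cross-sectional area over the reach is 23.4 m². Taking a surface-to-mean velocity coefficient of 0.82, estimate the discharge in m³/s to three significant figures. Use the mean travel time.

26.8 m³/s

t̄ = (31.8 + 35.1 + 38.1) / 3 = 35 s
v_surface = L / t̄ = 48.9 / 35 = 1.397 m/s
v_mean = 0.82 × 1.397 = 1.146 m/s
Q = A × v_mean = 23.4 × 1.146 = 26.81 m³/s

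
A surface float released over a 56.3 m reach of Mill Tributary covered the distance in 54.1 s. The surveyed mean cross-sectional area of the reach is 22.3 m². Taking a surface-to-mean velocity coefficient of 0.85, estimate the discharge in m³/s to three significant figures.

v_surface = L / t̄ = 56.3 / 54.1 = 1.041 m/s
v_mean = 0.85 × 1.041 = 0.8846 m/s
Q = A × v_mean = 22.3 × 0.8846 = 19.73 m³/s

19.7 m³/s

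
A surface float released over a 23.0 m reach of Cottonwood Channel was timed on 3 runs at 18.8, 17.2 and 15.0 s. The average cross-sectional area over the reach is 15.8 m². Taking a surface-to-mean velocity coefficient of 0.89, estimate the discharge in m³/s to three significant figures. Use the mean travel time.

19.0 m³/s

t̄ = (18.8 + 17.2 + 15.0) / 3 = 17 s
v_surface = L / t̄ = 23.0 / 17 = 1.353 m/s
v_mean = 0.89 × 1.353 = 1.204 m/s
Q = A × v_mean = 15.8 × 1.204 = 19.03 m³/s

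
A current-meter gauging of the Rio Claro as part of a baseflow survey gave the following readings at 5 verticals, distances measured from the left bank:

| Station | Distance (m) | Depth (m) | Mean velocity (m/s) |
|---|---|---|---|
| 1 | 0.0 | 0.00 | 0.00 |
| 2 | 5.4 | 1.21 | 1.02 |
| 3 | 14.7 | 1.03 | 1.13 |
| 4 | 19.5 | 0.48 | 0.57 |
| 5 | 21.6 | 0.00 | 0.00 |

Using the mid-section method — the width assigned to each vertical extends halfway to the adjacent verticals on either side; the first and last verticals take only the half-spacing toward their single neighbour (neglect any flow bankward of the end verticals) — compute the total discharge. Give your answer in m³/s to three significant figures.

w_2 = (14.7 − 0.0)/2 = 7.35 m; q_2 = 1.02 × 1.21 × 7.35 = 9.071 m³/s
w_3 = (19.5 − 5.4)/2 = 7.05 m; q_3 = 1.13 × 1.03 × 7.05 = 8.205 m³/s
w_4 = (21.6 − 14.7)/2 = 3.45 m; q_4 = 0.57 × 0.48 × 3.45 = 0.9439 m³/s
Stations 1, 5 contribute zero (depth or velocity is 0).
Q = Σ qᵢ = 18.22 m³/s

18.2 m³/s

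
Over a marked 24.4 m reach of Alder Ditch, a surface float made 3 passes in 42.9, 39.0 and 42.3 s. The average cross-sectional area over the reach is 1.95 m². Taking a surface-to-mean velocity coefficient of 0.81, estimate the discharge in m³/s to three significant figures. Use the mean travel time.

t̄ = (42.9 + 39.0 + 42.3) / 3 = 41.4 s
v_surface = L / t̄ = 24.4 / 41.4 = 0.5894 m/s
v_mean = 0.81 × 0.5894 = 0.4774 m/s
Q = A × v_mean = 1.95 × 0.4774 = 0.9309 m³/s

0.931 m³/s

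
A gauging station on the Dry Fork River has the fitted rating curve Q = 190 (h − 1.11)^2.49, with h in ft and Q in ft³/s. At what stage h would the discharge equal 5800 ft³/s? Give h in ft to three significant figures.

5.06 ft

h − h₀ = (Q/C)^(1/b) = (5800/190)^(1/2.49) = 3.947 ft
h = 1.11 + 3.947 = 5.057 ft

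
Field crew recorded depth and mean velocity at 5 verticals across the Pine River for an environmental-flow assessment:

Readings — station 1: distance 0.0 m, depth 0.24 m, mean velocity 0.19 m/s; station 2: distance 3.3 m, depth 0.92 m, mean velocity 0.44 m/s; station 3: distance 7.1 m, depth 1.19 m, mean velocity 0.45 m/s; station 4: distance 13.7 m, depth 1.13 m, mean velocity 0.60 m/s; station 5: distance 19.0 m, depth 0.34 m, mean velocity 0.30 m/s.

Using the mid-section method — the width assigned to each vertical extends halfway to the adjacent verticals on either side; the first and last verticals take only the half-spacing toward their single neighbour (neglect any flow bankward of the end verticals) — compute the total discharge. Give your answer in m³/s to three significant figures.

w_1 = (3.3 − 0.0)/2 = 1.65 m; q_1 = 0.19 × 0.24 × 1.65 = 0.07524 m³/s
w_2 = (7.1 − 0.0)/2 = 3.55 m; q_2 = 0.44 × 0.92 × 3.55 = 1.437 m³/s
w_3 = (13.7 − 3.3)/2 = 5.2 m; q_3 = 0.45 × 1.19 × 5.2 = 2.785 m³/s
w_4 = (19.0 − 7.1)/2 = 5.95 m; q_4 = 0.60 × 1.13 × 5.95 = 4.034 m³/s
w_5 = (19.0 − 13.7)/2 = 2.65 m; q_5 = 0.30 × 0.34 × 2.65 = 0.2703 m³/s
Q = Σ qᵢ = 8.601 m³/s

8.60 m³/s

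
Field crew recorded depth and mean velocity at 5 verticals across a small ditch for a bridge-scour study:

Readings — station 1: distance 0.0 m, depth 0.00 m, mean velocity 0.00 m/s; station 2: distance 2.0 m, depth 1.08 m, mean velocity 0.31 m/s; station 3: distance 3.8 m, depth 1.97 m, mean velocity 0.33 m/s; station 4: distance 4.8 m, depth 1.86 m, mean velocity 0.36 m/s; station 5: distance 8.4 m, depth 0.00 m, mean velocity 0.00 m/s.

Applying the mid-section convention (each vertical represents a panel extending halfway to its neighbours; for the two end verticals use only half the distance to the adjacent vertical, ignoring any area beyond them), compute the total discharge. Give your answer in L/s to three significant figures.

w_2 = (3.8 − 0.0)/2 = 1.9 m; q_2 = 0.31 × 1.08 × 1.9 = 0.6361 m³/s
w_3 = (4.8 − 2.0)/2 = 1.4 m; q_3 = 0.33 × 1.97 × 1.4 = 0.9101 m³/s
w_4 = (8.4 − 3.8)/2 = 2.3 m; q_4 = 0.36 × 1.86 × 2.3 = 1.540 m³/s
Stations 1, 5 contribute zero (depth or velocity is 0).
Q = Σ qᵢ = 3.086 m³/s
= 3.086 × 1000 = 3086 L/s

3090 L/s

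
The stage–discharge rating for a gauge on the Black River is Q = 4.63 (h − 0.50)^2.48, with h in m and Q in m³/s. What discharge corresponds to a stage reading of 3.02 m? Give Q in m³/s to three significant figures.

Q = 4.63 × (3.02 − 0.50)^2.48 = 4.63 × 2.52^2.48 = 45.82 m³/s

45.8 m³/s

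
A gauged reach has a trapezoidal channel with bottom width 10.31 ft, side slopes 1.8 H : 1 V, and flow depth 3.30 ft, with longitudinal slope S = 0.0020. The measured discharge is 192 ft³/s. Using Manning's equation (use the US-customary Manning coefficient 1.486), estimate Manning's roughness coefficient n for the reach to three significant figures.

0.0318

A = (b + z·y)·y = (10.31 + 1.8×3.30)×3.30 = 53.63 ft²
P = b + 2y√(1+z²) = 10.31 + 2×3.30×√(1+1.8²) = 23.90 ft
R = A/P = 53.63/23.90 = 2.244 ft
n = (1.486/Q)·A·R^(2/3)·S^(1/2) = (1.486/192) × 53.63 × 1.714 × 0.04472 = 0.03181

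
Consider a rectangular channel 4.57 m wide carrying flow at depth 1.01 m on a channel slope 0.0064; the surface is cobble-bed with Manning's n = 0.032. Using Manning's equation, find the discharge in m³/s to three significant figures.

9.10 m³/s

A = b·y = 4.57 × 1.01 = 4.616 m²
P = b + 2y = 4.57 + 2×1.01 = 6.590 m
R = A/P = 4.616/6.590 = 0.7004 m
Q = (1/n)·A·R^(2/3)·S^(1/2) = (1/0.032) × 4.616 × 0.7004^(2/3) × 0.0064^(1/2) = 9.101 m³/s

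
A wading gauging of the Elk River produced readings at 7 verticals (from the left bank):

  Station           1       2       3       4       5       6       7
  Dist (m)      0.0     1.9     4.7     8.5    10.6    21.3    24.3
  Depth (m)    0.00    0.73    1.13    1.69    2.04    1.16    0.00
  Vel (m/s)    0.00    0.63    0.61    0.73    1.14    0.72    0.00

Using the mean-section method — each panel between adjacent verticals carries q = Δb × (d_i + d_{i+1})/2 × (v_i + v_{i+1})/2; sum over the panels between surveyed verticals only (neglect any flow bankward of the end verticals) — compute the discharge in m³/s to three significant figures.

Panel 1-2: Δb = 1.9 m, d̄ = (0.00+0.73)/2 = 0.365, v̄ = (0.00+0.63)/2 = 0.315 → q = 1.9×0.365×0.315 = 0.2185 m³/s
Panel 2-3: Δb = 2.8 m, d̄ = (0.73+1.13)/2 = 0.93, v̄ = (0.63+0.61)/2 = 0.62 → q = 2.8×0.93×0.62 = 1.614 m³/s
Panel 3-4: Δb = 3.8 m, d̄ = (1.13+1.69)/2 = 1.41, v̄ = (0.61+0.73)/2 = 0.67 → q = 3.8×1.41×0.67 = 3.590 m³/s
Panel 4-5: Δb = 2.1 m, d̄ = (1.69+2.04)/2 = 1.865, v̄ = (0.73+1.14)/2 = 0.935 → q = 2.1×1.865×0.935 = 3.662 m³/s
Panel 5-6: Δb = 10.7 m, d̄ = (2.04+1.16)/2 = 1.6, v̄ = (1.14+0.72)/2 = 0.93 → q = 10.7×1.6×0.93 = 15.92 m³/s
Panel 6-7: Δb = 3 m, d̄ = (1.16+0.00)/2 = 0.58, v̄ = (0.72+0.00)/2 = 0.36 → q = 3×0.58×0.36 = 0.6264 m³/s
Q = Σ q = 25.63 m³/s

25.6 m³/s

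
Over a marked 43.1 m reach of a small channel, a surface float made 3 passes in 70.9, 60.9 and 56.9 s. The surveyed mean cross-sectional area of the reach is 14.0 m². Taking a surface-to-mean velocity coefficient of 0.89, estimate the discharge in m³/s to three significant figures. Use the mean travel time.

8.54 m³/s

t̄ = (70.9 + 60.9 + 56.9) / 3 = 62.9 s
v_surface = L / t̄ = 43.1 / 62.9 = 0.6852 m/s
v_mean = 0.89 × 0.6852 = 0.6098 m/s
Q = A × v_mean = 14.0 × 0.6098 = 8.538 m³/s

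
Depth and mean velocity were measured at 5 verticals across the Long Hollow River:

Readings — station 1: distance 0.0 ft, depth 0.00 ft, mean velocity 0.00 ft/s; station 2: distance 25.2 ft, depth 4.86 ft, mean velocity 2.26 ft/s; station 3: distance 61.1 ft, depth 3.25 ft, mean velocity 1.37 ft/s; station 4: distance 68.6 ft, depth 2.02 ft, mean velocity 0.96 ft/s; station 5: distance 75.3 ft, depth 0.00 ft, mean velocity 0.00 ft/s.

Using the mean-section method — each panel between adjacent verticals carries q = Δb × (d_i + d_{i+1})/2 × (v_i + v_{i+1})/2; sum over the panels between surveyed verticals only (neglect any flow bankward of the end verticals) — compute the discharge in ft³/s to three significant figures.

360 ft³/s

Panel 1-2: Δb = 25.2 ft, d̄ = (0.00+4.86)/2 = 2.43, v̄ = (0.00+2.26)/2 = 1.13 → q = 25.2×2.43×1.13 = 69.20 ft³/s
Panel 2-3: Δb = 35.9 ft, d̄ = (4.86+3.25)/2 = 4.055, v̄ = (2.26+1.37)/2 = 1.815 → q = 35.9×4.055×1.815 = 264.2 ft³/s
Panel 3-4: Δb = 7.5 ft, d̄ = (3.25+2.02)/2 = 2.635, v̄ = (1.37+0.96)/2 = 1.165 → q = 7.5×2.635×1.165 = 23.02 ft³/s
Panel 4-5: Δb = 6.7 ft, d̄ = (2.02+0.00)/2 = 1.01, v̄ = (0.96+0.00)/2 = 0.48 → q = 6.7×1.01×0.48 = 3.248 ft³/s
Q = Σ q = 359.7 ft³/s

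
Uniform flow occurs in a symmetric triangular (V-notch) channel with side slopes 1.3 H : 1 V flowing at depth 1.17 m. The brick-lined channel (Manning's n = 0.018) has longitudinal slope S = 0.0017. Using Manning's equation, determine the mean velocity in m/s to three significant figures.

1.37 m/s

A = z·y² = 1.3×1.17² = 1.780 m²
P = 2y√(1+z²) = 2×1.17×√(1+1.3²) = 3.838 m
R = A/P = 1.780/3.838 = 0.4637 m
Q = (1/n)·A·R^(2/3)·S^(1/2) = (1/0.018) × 1.780 × 0.4637^(2/3) × 0.0017^(1/2) = 2.442 m³/s
V = Q/A = 2.442/1.780 = 1.372 m/s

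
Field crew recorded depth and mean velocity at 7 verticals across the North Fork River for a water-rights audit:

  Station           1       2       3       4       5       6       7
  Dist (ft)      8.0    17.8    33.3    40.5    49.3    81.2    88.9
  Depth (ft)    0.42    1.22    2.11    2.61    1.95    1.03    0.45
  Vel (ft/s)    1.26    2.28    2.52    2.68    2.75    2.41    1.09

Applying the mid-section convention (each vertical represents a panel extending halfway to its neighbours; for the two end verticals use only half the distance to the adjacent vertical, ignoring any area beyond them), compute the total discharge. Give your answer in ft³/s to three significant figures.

314 ft³/s

w_1 = (17.8 − 8.0)/2 = 4.9 ft; q_1 = 1.26 × 0.42 × 4.9 = 2.593 ft³/s
w_2 = (33.3 − 8.0)/2 = 12.65 ft; q_2 = 2.28 × 1.22 × 12.65 = 35.19 ft³/s
w_3 = (40.5 − 17.8)/2 = 11.35 ft; q_3 = 2.52 × 2.11 × 11.35 = 60.35 ft³/s
w_4 = (49.3 − 33.3)/2 = 8 ft; q_4 = 2.68 × 2.61 × 8 = 55.96 ft³/s
w_5 = (81.2 − 40.5)/2 = 20.35 ft; q_5 = 2.75 × 1.95 × 20.35 = 109.1 ft³/s
w_6 = (88.9 − 49.3)/2 = 19.8 ft; q_6 = 2.41 × 1.03 × 19.8 = 49.15 ft³/s
w_7 = (88.9 − 81.2)/2 = 3.85 ft; q_7 = 1.09 × 0.45 × 3.85 = 1.888 ft³/s
Q = Σ qᵢ = 314.3 ft³/s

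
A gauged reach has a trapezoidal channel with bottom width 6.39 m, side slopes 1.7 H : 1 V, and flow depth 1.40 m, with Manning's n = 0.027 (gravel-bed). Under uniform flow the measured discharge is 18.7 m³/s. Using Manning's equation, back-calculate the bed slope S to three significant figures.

A = (b + z·y)·y = (6.39 + 1.7×1.40)×1.40 = 12.28 m²
P = b + 2y√(1+z²) = 6.39 + 2×1.40×√(1+1.7²) = 11.91 m
R = A/P = 12.28/11.91 = 1.031 m
S = (Q·n / (1·A·R^(2/3)))² = (18.7×0.027 / (1×12.28×1.020))² = 0.001624

0.00162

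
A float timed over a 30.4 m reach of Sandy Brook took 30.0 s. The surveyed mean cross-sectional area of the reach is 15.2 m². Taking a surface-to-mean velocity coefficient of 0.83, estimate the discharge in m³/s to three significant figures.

v_surface = L / t̄ = 30.4 / 30 = 1.013 m/s
v_mean = 0.83 × 1.013 = 0.8411 m/s
Q = A × v_mean = 15.2 × 0.8411 = 12.78 m³/s

12.8 m³/s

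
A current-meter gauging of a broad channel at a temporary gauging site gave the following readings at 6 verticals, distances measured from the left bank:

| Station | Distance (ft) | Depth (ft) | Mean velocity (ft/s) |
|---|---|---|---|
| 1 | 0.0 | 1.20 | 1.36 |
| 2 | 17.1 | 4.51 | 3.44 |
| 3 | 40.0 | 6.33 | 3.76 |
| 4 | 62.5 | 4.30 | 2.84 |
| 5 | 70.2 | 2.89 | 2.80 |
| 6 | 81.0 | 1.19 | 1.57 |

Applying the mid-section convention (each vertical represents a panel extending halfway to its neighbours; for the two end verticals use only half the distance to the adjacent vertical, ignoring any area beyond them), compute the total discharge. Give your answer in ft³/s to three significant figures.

1130 ft³/s

w_1 = (17.1 − 0.0)/2 = 8.55 ft; q_1 = 1.36 × 1.20 × 8.55 = 13.95 ft³/s
w_2 = (40.0 − 0.0)/2 = 20 ft; q_2 = 3.44 × 4.51 × 20 = 310.3 ft³/s
w_3 = (62.5 − 17.1)/2 = 22.7 ft; q_3 = 3.76 × 6.33 × 22.7 = 540.3 ft³/s
w_4 = (70.2 − 40.0)/2 = 15.1 ft; q_4 = 2.84 × 4.30 × 15.1 = 184.4 ft³/s
w_5 = (81.0 − 62.5)/2 = 9.25 ft; q_5 = 2.80 × 2.89 × 9.25 = 74.85 ft³/s
w_6 = (81.0 − 70.2)/2 = 5.4 ft; q_6 = 1.57 × 1.19 × 5.4 = 10.09 ft³/s
Q = Σ qᵢ = 1134 ft³/s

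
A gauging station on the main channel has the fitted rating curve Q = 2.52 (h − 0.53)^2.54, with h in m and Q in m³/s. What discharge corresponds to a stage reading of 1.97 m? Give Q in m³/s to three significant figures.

6.36 m³/s

Q = 2.52 × (1.97 − 0.53)^2.54 = 2.52 × 1.44^2.54 = 6.363 m³/s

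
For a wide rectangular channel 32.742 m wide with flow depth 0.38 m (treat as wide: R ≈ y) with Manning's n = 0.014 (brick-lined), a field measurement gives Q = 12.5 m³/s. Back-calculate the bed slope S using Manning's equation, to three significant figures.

0.000719

A = b·y = 32.742 × 0.38 = 12.44 m²
Wide channel: R ≈ y = 0.38 m
S = (Q·n / (1·A·R^(2/3)))² = (12.5×0.014 / (1×12.44×0.5246))² = 0.0007188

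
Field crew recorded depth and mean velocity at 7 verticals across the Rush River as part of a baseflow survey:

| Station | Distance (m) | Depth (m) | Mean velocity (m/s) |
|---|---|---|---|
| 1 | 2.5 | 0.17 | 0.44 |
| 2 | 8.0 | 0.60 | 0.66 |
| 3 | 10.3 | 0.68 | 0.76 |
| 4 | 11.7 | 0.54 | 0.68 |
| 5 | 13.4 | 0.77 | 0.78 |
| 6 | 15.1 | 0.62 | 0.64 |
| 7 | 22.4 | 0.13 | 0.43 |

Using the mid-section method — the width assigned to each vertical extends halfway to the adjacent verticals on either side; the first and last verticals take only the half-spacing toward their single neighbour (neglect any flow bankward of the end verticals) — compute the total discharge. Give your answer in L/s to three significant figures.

w_1 = (8.0 − 2.5)/2 = 2.75 m; q_1 = 0.44 × 0.17 × 2.75 = 0.2057 m³/s
w_2 = (10.3 − 2.5)/2 = 3.9 m; q_2 = 0.66 × 0.60 × 3.9 = 1.544 m³/s
w_3 = (11.7 − 8.0)/2 = 1.85 m; q_3 = 0.76 × 0.68 × 1.85 = 0.9561 m³/s
w_4 = (13.4 − 10.3)/2 = 1.55 m; q_4 = 0.68 × 0.54 × 1.55 = 0.5692 m³/s
w_5 = (15.1 − 11.7)/2 = 1.7 m; q_5 = 0.78 × 0.77 × 1.7 = 1.021 m³/s
w_6 = (22.4 − 13.4)/2 = 4.5 m; q_6 = 0.64 × 0.62 × 4.5 = 1.786 m³/s
w_7 = (22.4 − 15.1)/2 = 3.65 m; q_7 = 0.43 × 0.13 × 3.65 = 0.2040 m³/s
Q = Σ qᵢ = 6.286 m³/s
= 6.286 × 1000 = 6286 L/s

6290 L/s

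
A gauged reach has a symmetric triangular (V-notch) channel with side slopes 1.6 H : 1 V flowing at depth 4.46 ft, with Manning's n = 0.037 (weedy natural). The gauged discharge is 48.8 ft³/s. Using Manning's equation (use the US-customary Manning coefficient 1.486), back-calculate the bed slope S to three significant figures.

A = z·y² = 1.6×4.46² = 31.83 ft²
P = 2y√(1+z²) = 2×4.46×√(1+1.6²) = 16.83 ft
R = A/P = 31.83/16.83 = 1.891 ft
S = (Q·n / (1.486·A·R^(2/3)))² = (48.8×0.037 / (1.486×31.83×1.529))² = 0.0006233

0.000623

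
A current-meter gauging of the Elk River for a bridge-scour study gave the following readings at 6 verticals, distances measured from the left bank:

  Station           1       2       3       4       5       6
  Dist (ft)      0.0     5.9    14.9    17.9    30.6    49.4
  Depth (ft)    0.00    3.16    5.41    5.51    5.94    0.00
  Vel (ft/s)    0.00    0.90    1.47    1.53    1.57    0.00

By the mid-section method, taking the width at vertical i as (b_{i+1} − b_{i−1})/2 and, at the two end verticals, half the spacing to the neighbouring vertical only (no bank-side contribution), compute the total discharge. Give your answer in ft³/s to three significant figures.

w_2 = (14.9 − 0.0)/2 = 7.45 ft; q_2 = 0.90 × 3.16 × 7.45 = 21.19 ft³/s
w_3 = (17.9 − 5.9)/2 = 6 ft; q_3 = 1.47 × 5.41 × 6 = 47.72 ft³/s
w_4 = (30.6 − 14.9)/2 = 7.85 ft; q_4 = 1.53 × 5.51 × 7.85 = 66.18 ft³/s
w_5 = (49.4 − 17.9)/2 = 15.75 ft; q_5 = 1.57 × 5.94 × 15.75 = 146.9 ft³/s
Stations 1, 6 contribute zero (depth or velocity is 0).
Q = Σ qᵢ = 282.0 ft³/s

282 ft³/s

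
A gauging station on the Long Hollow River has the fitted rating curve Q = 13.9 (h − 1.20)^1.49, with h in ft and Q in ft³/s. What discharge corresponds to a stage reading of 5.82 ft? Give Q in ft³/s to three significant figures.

Q = 13.9 × (5.82 − 1.20)^1.49 = 13.9 × 4.62^1.49 = 135.9 ft³/s

136 ft³/s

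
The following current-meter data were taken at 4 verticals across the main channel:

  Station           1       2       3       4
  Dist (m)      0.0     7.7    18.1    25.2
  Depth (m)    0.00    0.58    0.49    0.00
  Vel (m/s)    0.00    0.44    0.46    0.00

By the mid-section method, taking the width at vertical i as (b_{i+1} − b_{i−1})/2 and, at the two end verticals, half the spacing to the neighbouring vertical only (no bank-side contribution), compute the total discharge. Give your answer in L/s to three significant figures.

w_2 = (18.1 − 0.0)/2 = 9.05 m; q_2 = 0.44 × 0.58 × 9.05 = 2.310 m³/s
w_3 = (25.2 − 7.7)/2 = 8.75 m; q_3 = 0.46 × 0.49 × 8.75 = 1.972 m³/s
Stations 1, 4 contribute zero (depth or velocity is 0).
Q = Σ qᵢ = 4.282 m³/s
= 4.282 × 1000 = 4282 L/s

4280 L/s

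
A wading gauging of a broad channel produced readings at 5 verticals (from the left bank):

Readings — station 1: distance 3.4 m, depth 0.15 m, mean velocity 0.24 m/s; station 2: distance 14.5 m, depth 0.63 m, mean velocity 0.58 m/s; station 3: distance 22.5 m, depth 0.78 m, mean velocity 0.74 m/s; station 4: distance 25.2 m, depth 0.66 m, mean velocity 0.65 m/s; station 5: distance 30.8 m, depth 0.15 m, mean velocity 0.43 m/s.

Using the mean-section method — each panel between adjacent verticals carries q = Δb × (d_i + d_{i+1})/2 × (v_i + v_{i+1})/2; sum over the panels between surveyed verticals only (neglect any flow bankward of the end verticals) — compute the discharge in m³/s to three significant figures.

8.07 m³/s

Panel 1-2: Δb = 11.1 m, d̄ = (0.15+0.63)/2 = 0.39, v̄ = (0.24+0.58)/2 = 0.41 → q = 11.1×0.39×0.41 = 1.775 m³/s
Panel 2-3: Δb = 8 m, d̄ = (0.63+0.78)/2 = 0.705, v̄ = (0.58+0.74)/2 = 0.66 → q = 8×0.705×0.66 = 3.722 m³/s
Panel 3-4: Δb = 2.7 m, d̄ = (0.78+0.66)/2 = 0.72, v̄ = (0.74+0.65)/2 = 0.695 → q = 2.7×0.72×0.695 = 1.351 m³/s
Panel 4-5: Δb = 5.6 m, d̄ = (0.66+0.15)/2 = 0.405, v̄ = (0.65+0.43)/2 = 0.54 → q = 5.6×0.405×0.54 = 1.225 m³/s
Q = Σ q = 8.073 m³/s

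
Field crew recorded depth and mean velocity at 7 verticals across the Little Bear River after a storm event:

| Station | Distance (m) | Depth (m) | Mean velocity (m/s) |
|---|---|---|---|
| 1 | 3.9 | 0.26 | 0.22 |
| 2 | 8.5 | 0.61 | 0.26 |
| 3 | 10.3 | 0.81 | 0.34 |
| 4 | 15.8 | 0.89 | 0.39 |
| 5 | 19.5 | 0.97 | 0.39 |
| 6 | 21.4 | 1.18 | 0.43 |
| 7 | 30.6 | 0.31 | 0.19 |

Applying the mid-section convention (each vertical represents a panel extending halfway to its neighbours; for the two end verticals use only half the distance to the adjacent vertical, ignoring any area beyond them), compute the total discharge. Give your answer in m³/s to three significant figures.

w_1 = (8.5 − 3.9)/2 = 2.3 m; q_1 = 0.22 × 0.26 × 2.3 = 0.1316 m³/s
w_2 = (10.3 − 3.9)/2 = 3.2 m; q_2 = 0.26 × 0.61 × 3.2 = 0.5075 m³/s
w_3 = (15.8 − 8.5)/2 = 3.65 m; q_3 = 0.34 × 0.81 × 3.65 = 1.005 m³/s
w_4 = (19.5 − 10.3)/2 = 4.6 m; q_4 = 0.39 × 0.89 × 4.6 = 1.597 m³/s
w_5 = (21.4 − 15.8)/2 = 2.8 m; q_5 = 0.39 × 0.97 × 2.8 = 1.059 m³/s
w_6 = (30.6 − 19.5)/2 = 5.55 m; q_6 = 0.43 × 1.18 × 5.55 = 2.816 m³/s
w_7 = (30.6 − 21.4)/2 = 4.6 m; q_7 = 0.19 × 0.31 × 4.6 = 0.2709 m³/s
Q = Σ qᵢ = 7.387 m³/s

7.39 m³/s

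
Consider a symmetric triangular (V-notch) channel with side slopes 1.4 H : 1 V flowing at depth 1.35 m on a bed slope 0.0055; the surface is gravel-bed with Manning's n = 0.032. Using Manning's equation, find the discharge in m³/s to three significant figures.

3.97 m³/s

A = z·y² = 1.4×1.35² = 2.552 m²
P = 2y√(1+z²) = 2×1.35×√(1+1.4²) = 4.645 m
R = A/P = 2.552/4.645 = 0.5493 m
Q = (1/n)·A·R^(2/3)·S^(1/2) = (1/0.032) × 2.552 × 0.5493^(2/3) × 0.0055^(1/2) = 3.966 m³/s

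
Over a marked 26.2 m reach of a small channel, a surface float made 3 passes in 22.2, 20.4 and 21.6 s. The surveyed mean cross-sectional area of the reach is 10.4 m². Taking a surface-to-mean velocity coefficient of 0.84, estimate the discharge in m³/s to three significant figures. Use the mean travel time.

10.7 m³/s

t̄ = (22.2 + 20.4 + 21.6) / 3 = 21.4 s
v_surface = L / t̄ = 26.2 / 21.4 = 1.224 m/s
v_mean = 0.84 × 1.224 = 1.028 m/s
Q = A × v_mean = 10.4 × 1.028 = 10.70 m³/s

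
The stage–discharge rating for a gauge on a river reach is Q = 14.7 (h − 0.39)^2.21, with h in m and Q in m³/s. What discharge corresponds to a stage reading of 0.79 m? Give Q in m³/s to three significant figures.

1.94 m³/s

Q = 14.7 × (0.79 − 0.39)^2.21 = 14.7 × 0.4^2.21 = 1.940 m³/s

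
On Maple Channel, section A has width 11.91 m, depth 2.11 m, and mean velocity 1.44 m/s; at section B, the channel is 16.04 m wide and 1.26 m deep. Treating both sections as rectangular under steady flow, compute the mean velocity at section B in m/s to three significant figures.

1.79 m/s

Q = A₁V₁ = (11.91×2.11) × 1.44 = 36.19 m³/s
A₂ = 16.04 × 1.26 = 20.21 m²
V₂ = Q/A₂ = 36.19/20.21 = 1.791 m/s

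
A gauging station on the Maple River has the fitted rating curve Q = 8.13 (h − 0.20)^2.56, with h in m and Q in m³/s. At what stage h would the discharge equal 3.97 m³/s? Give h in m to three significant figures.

0.956 m

h − h₀ = (Q/C)^(1/b) = (3.97/8.13)^(1/2.56) = 0.7558 m
h = 0.20 + 0.7558 = 0.9558 m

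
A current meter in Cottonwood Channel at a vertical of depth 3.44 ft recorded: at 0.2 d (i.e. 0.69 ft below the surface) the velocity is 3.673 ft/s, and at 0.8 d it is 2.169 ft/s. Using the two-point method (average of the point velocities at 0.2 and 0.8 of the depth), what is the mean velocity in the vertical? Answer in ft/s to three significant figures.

v̄ = (3.673 + 2.169) / 2 = 2.921 ft/s

2.92 ft/s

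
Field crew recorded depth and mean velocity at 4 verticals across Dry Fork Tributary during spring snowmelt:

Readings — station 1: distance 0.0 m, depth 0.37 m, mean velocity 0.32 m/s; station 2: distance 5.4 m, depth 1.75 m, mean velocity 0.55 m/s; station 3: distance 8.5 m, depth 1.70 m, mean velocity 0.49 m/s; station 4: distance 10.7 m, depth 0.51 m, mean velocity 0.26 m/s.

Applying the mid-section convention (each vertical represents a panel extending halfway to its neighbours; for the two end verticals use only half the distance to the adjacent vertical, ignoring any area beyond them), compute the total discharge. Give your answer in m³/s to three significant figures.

6.76 m³/s

w_1 = (5.4 − 0.0)/2 = 2.7 m; q_1 = 0.32 × 0.37 × 2.7 = 0.3197 m³/s
w_2 = (8.5 − 0.0)/2 = 4.25 m; q_2 = 0.55 × 1.75 × 4.25 = 4.091 m³/s
w_3 = (10.7 − 5.4)/2 = 2.65 m; q_3 = 0.49 × 1.70 × 2.65 = 2.207 m³/s
w_4 = (10.7 − 8.5)/2 = 1.1 m; q_4 = 0.26 × 0.51 × 1.1 = 0.1459 m³/s
Q = Σ qᵢ = 6.764 m³/s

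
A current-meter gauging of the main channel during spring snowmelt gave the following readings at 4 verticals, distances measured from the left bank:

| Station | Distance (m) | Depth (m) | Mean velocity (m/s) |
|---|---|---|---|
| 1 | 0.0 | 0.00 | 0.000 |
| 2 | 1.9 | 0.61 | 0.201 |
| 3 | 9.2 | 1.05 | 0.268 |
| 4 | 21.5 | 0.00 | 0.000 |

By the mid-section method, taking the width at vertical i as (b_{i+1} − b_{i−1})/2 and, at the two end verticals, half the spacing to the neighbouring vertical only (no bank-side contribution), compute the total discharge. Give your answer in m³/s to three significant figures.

3.32 m³/s

w_2 = (9.2 − 0.0)/2 = 4.6 m; q_2 = 0.201 × 0.61 × 4.6 = 0.5640 m³/s
w_3 = (21.5 − 1.9)/2 = 9.8 m; q_3 = 0.268 × 1.05 × 9.8 = 2.758 m³/s
Stations 1, 4 contribute zero (depth or velocity is 0).
Q = Σ qᵢ = 3.322 m³/s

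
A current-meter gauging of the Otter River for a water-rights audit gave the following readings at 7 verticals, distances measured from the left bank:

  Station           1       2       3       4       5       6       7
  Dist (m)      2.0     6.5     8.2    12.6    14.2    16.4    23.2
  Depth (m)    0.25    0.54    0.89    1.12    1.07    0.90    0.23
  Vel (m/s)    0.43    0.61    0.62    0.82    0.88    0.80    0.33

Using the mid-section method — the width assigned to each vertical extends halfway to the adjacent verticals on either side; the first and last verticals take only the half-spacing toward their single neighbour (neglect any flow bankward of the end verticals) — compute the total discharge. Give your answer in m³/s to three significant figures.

w_1 = (6.5 − 2.0)/2 = 2.25 m; q_1 = 0.43 × 0.25 × 2.25 = 0.2419 m³/s
w_2 = (8.2 − 2.0)/2 = 3.1 m; q_2 = 0.61 × 0.54 × 3.1 = 1.021 m³/s
w_3 = (12.6 − 6.5)/2 = 3.05 m; q_3 = 0.62 × 0.89 × 3.05 = 1.683 m³/s
w_4 = (14.2 − 8.2)/2 = 3 m; q_4 = 0.82 × 1.12 × 3 = 2.755 m³/s
w_5 = (16.4 − 12.6)/2 = 1.9 m; q_5 = 0.88 × 1.07 × 1.9 = 1.789 m³/s
w_6 = (23.2 − 14.2)/2 = 4.5 m; q_6 = 0.80 × 0.90 × 4.5 = 3.240 m³/s
w_7 = (23.2 − 16.4)/2 = 3.4 m; q_7 = 0.33 × 0.23 × 3.4 = 0.2581 m³/s
Q = Σ qᵢ = 10.99 m³/s

11.0 m³/s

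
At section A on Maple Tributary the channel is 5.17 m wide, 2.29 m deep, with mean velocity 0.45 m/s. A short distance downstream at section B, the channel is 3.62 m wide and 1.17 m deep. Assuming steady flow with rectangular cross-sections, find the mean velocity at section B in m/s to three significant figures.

Q = A₁V₁ = (5.17×2.29) × 0.45 = 5.328 m³/s
A₂ = 3.62 × 1.17 = 4.235 m²
V₂ = Q/A₂ = 5.328/4.235 = 1.258 m/s

1.26 m/s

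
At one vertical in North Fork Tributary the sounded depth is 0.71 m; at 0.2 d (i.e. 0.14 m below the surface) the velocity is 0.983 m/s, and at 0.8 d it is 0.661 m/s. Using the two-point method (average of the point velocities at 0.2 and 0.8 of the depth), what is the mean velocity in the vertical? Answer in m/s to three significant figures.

0.822 m/s

v̄ = (0.983 + 0.661) / 2 = 0.8220 m/s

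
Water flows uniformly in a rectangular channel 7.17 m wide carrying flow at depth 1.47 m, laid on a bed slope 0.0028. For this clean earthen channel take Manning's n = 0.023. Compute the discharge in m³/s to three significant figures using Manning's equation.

A = b·y = 7.17 × 1.47 = 10.54 m²
P = b + 2y = 7.17 + 2×1.47 = 10.11 m
R = A/P = 10.54/10.11 = 1.043 m
Q = (1/n)·A·R^(2/3)·S^(1/2) = (1/0.023) × 10.54 × 1.043^(2/3) × 0.0028^(1/2) = 24.93 m³/s

24.9 m³/s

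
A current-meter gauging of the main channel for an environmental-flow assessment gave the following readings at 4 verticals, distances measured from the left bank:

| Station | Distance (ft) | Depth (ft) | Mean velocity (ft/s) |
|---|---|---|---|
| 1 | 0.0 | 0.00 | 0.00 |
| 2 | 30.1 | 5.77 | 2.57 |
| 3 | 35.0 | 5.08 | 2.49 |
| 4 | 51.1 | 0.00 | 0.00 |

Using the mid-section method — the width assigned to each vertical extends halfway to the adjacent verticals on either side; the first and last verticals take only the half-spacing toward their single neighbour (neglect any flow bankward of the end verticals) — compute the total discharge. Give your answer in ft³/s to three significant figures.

392 ft³/s

w_2 = (35.0 − 0.0)/2 = 17.5 ft; q_2 = 2.57 × 5.77 × 17.5 = 259.5 ft³/s
w_3 = (51.1 − 30.1)/2 = 10.5 ft; q_3 = 2.49 × 5.08 × 10.5 = 132.8 ft³/s
Stations 1, 4 contribute zero (depth or velocity is 0).
Q = Σ qᵢ = 392.3 ft³/s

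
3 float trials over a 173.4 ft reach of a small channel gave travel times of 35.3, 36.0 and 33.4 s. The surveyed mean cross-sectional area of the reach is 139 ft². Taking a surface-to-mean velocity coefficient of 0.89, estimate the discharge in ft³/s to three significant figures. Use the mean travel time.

615 ft³/s

t̄ = (35.3 + 36.0 + 33.4) / 3 = 34.9 s
v_surface = L / t̄ = 173.4 / 34.9 = 4.968 ft/s
v_mean = 0.89 × 4.968 = 4.422 ft/s
Q = A × v_mean = 139 × 4.422 = 614.7 ft³/s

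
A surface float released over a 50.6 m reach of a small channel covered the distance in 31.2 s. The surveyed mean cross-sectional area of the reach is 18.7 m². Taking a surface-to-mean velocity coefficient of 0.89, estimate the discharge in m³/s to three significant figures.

27.0 m³/s

v_surface = L / t̄ = 50.6 / 31.2 = 1.622 m/s
v_mean = 0.89 × 1.622 = 1.443 m/s
Q = A × v_mean = 18.7 × 1.443 = 26.99 m³/s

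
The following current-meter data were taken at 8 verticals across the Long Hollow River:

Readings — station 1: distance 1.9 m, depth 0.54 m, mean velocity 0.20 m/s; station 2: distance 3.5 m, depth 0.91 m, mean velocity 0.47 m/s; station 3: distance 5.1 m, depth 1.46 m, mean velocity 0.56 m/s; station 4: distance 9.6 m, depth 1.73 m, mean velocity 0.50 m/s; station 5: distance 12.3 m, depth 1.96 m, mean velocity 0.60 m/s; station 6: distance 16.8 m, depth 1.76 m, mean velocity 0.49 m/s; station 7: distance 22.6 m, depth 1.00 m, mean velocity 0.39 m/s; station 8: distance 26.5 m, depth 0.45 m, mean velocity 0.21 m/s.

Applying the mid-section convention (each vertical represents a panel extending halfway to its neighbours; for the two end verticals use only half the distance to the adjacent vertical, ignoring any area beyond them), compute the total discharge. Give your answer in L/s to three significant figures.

17100 L/s

w_1 = (3.5 − 1.9)/2 = 0.8 m; q_1 = 0.20 × 0.54 × 0.8 = 0.08640 m³/s
w_2 = (5.1 − 1.9)/2 = 1.6 m; q_2 = 0.47 × 0.91 × 1.6 = 0.6843 m³/s
w_3 = (9.6 − 3.5)/2 = 3.05 m; q_3 = 0.56 × 1.46 × 3.05 = 2.494 m³/s
w_4 = (12.3 − 5.1)/2 = 3.6 m; q_4 = 0.50 × 1.73 × 3.6 = 3.114 m³/s
w_5 = (16.8 − 9.6)/2 = 3.6 m; q_5 = 0.60 × 1.96 × 3.6 = 4.234 m³/s
w_6 = (22.6 − 12.3)/2 = 5.15 m; q_6 = 0.49 × 1.76 × 5.15 = 4.441 m³/s
w_7 = (26.5 − 16.8)/2 = 4.85 m; q_7 = 0.39 × 1.00 × 4.85 = 1.892 m³/s
w_8 = (26.5 − 22.6)/2 = 1.95 m; q_8 = 0.21 × 0.45 × 1.95 = 0.1843 m³/s
Q = Σ qᵢ = 17.13 m³/s
= 17.13 × 1000 = 17130 L/s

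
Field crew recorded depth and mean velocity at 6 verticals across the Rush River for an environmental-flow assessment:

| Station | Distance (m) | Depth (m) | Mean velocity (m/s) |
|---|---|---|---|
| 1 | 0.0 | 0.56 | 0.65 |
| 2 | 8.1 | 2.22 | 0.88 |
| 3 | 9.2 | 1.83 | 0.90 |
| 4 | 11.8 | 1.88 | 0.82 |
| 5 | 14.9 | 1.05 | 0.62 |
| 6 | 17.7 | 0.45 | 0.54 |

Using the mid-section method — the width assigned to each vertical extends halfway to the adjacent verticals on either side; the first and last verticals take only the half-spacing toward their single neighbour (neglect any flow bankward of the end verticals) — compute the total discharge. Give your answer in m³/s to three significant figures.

w_1 = (8.1 − 0.0)/2 = 4.05 m; q_1 = 0.65 × 0.56 × 4.05 = 1.474 m³/s
w_2 = (9.2 − 0.0)/2 = 4.6 m; q_2 = 0.88 × 2.22 × 4.6 = 8.987 m³/s
w_3 = (11.8 − 8.1)/2 = 1.85 m; q_3 = 0.90 × 1.83 × 1.85 = 3.047 m³/s
w_4 = (14.9 − 9.2)/2 = 2.85 m; q_4 = 0.82 × 1.88 × 2.85 = 4.394 m³/s
w_5 = (17.7 − 11.8)/2 = 2.95 m; q_5 = 0.62 × 1.05 × 2.95 = 1.920 m³/s
w_6 = (17.7 − 14.9)/2 = 1.4 m; q_6 = 0.54 × 0.45 × 1.4 = 0.3402 m³/s
Q = Σ qᵢ = 20.16 m³/s

20.2 m³/s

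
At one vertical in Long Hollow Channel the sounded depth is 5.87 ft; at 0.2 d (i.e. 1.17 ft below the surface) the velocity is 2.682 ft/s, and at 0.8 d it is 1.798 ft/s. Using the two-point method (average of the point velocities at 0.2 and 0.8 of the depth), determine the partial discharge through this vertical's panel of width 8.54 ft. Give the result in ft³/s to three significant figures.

v̄ = (2.682 + 1.798) / 2 = 2.240 ft/s
q = v̄ × d × w = 2.240 × 5.87 × 8.54 = 112.3 ft³/s

112 ft³/s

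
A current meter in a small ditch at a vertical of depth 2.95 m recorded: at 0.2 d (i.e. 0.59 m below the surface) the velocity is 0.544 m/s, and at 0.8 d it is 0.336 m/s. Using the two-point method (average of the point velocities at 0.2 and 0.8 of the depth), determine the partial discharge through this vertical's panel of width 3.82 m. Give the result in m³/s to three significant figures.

4.96 m³/s

v̄ = (0.544 + 0.336) / 2 = 0.4400 m/s
q = v̄ × d × w = 0.4400 × 2.95 × 3.82 = 4.958 m³/s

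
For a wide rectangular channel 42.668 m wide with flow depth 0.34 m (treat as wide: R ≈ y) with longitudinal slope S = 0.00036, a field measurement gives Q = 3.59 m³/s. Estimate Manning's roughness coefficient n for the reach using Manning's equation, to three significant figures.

A = b·y = 42.668 × 0.34 = 14.51 m²
Wide channel: R ≈ y = 0.34 m
n = (1/Q)·A·R^(2/3)·S^(1/2) = (1/3.59) × 14.51 × 0.4871 × 0.01897 = 0.03735

0.0374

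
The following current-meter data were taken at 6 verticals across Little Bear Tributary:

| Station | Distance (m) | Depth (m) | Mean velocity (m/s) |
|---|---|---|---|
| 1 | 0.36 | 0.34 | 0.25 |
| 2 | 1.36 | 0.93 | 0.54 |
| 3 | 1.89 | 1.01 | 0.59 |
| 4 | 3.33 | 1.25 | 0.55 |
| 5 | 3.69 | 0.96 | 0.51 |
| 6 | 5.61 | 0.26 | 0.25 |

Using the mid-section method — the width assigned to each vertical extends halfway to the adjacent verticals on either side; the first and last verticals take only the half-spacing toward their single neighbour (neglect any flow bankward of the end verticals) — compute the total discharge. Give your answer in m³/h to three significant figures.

w_1 = (1.36 − 0.36)/2 = 0.5 m; q_1 = 0.25 × 0.34 × 0.5 = 0.04250 m³/s
w_2 = (1.89 − 0.36)/2 = 0.765 m; q_2 = 0.54 × 0.93 × 0.765 = 0.3842 m³/s
w_3 = (3.33 − 1.36)/2 = 0.985 m; q_3 = 0.59 × 1.01 × 0.985 = 0.5870 m³/s
w_4 = (3.69 − 1.89)/2 = 0.9 m; q_4 = 0.55 × 1.25 × 0.9 = 0.6188 m³/s
w_5 = (5.61 − 3.33)/2 = 1.14 m; q_5 = 0.51 × 0.96 × 1.14 = 0.5581 m³/s
w_6 = (5.61 − 3.69)/2 = 0.96 m; q_6 = 0.25 × 0.26 × 0.96 = 0.06240 m³/s
Q = Σ qᵢ = 2.253 m³/s
= 2.253 × 3600 = 8111 m³/h

8110 m³/h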